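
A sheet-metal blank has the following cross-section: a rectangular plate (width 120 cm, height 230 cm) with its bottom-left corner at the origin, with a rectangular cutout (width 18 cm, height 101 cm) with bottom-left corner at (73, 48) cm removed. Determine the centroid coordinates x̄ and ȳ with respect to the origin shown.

plate: A = 120 × 230 = 27600.00, centroid at (60.00, 115.00).
hole: A = −(18 × 101) = -1818.00, centroid at (82.00, 98.50).
ΣA = 25782.00 cm², ΣAx̄ = 1506924.00 cm³, ΣAȳ = 2994927.00 cm³.
x̄ = 1506924.00/25782.00 = 58.45 cm; ȳ = 2994927.00/25782.00 = 116.16 cm.

x̄ = 58.45 cm, ȳ = 116.16 cm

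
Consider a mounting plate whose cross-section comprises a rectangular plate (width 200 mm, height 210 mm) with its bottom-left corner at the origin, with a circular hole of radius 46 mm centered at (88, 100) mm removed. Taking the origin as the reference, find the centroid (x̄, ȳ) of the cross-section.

x̄ = 102.26 mm, ȳ = 105.94 mm

Part | A | x̄ᵢ | ȳᵢ | A·x̄ᵢ | A·ȳᵢ
plate | 42000.00 | 100.00 | 105.00 | 4200000.00 | 4410000.00
hole | -6647.61 | 88.00 | 100.00 | -584989.68 | -664761.01
Σ | 35352.39 |  |  | 3615010.32 | 3745238.99
x̄ = 3615010.32 / 35352.39 = 102.26 mm
ȳ = 3745238.99 / 35352.39 = 105.94 mm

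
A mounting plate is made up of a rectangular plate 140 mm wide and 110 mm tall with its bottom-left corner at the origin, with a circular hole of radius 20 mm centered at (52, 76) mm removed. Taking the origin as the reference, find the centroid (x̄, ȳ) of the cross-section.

Part | A | x̄ᵢ | ȳᵢ | A·x̄ᵢ | A·ȳᵢ
plate | 15400.00 | 70.00 | 55.00 | 1078000.00 | 847000.00
hole | -1256.64 | 52.00 | 76.00 | -65345.13 | -95504.42
Σ | 14143.36 |  |  | 1012654.87 | 751495.58
x̄ = 1012654.87 / 14143.36 = 71.60 mm
ȳ = 751495.58 / 14143.36 = 53.13 mm

x̄ = 71.60 mm, ȳ = 53.13 mm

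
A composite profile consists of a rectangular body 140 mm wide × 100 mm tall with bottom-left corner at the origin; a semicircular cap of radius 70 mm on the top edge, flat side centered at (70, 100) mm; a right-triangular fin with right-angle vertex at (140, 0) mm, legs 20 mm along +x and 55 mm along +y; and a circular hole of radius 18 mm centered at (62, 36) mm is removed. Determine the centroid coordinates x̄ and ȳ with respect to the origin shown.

Part | A | x̄ᵢ | ȳᵢ | A·x̄ᵢ | A·ȳᵢ
rectangular body | 14000.00 | 70.00 | 50.00 | 980000.00 | 700000.00
semicircular top | 7696.90 | 70.00 | 129.71 | 538783.14 | 998356.87
triangular fin | 550.00 | 146.67 | 18.33 | 80666.67 | 10083.33
hole | -1017.88 | 62.00 | 36.00 | -63108.31 | -36643.54
Σ | 21229.03 |  |  | 1536341.49 | 1671796.66
x̄ = 1536341.49 / 21229.03 = 72.37 mm
ȳ = 1671796.66 / 21229.03 = 78.75 mm

x̄ = 72.37 mm, ȳ = 78.75 mm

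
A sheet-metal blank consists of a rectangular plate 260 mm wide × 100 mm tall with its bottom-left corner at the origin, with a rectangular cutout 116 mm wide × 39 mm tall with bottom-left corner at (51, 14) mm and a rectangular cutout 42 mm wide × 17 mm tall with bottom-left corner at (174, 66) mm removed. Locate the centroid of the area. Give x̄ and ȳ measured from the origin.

x̄ = 132.34 mm, ȳ = 52.75 mm

plate: A = 260 × 100 = 26000.00, centroid at (130.00, 50.00).
hole 1: A = −(116 × 39) = -4524.00, centroid at (109.00, 33.50).
hole 2: A = −(42 × 17) = -714.00, centroid at (195.00, 74.50).
ΣA = 20762.00 mm², ΣAx̄ = 2747654.00 mm³, ΣAȳ = 1095253.00 mm³.
x̄ = 2747654.00/20762.00 = 132.34 mm; ȳ = 1095253.00/20762.00 = 52.75 mm.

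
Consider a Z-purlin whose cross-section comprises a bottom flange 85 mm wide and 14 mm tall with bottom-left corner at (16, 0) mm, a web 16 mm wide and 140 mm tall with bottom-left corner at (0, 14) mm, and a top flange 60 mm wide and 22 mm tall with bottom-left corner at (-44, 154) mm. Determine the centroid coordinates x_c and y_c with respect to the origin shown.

Part | A | x̄ᵢ | ȳᵢ | A·x̄ᵢ | A·ȳᵢ
bottom flange | 1190.00 | 58.50 | 7.00 | 69615.00 | 8330.00
web | 2240.00 | 8.00 | 84.00 | 17920.00 | 188160.00
top flange | 1320.00 | -14.00 | 165.00 | -18480.00 | 217800.00
Σ | 4750.00 |  |  | 69055.00 | 414290.00
x_c = 69055.00 / 4750.00 = 14.54 mm
y_c = 414290.00 / 4750.00 = 87.22 mm

x_c = 14.54 mm, y_c = 87.22 mm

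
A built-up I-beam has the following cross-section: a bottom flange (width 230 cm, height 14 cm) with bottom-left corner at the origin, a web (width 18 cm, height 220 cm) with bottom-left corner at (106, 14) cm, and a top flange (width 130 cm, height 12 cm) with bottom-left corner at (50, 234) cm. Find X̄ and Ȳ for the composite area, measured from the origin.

bottom flange: A = 230 × 14 = 3220.00, centroid at (115.00, 7.00).
web: A = 18 × 220 = 3960.00, centroid at (115.00, 124.00).
top flange: A = 130 × 12 = 1560.00, centroid at (115.00, 240.00).
ΣA = 8740.00 cm²
ΣAX̄ = (3220.00)(115.00) + (3960.00)(115.00) + (1560.00)(115.00) = 1005100.00 cm³
ΣAȲ = (3220.00)(7.00) + (3960.00)(124.00) + (1560.00)(240.00) = 887980.00 cm³
X̄ = 1005100.00 / 8740.00 = 115.00 cm
Ȳ = 887980.00 / 8740.00 = 101.60 cm

X̄ = 115.00 cm, Ȳ = 101.60 cm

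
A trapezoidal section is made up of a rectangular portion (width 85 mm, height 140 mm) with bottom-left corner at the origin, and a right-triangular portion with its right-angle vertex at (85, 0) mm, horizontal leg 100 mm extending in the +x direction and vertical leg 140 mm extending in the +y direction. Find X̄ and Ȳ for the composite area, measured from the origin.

X̄ = 70.59 mm, Ȳ = 61.36 mm

rectangular portion: A = 85 × 140 = 11900.00, centroid at (42.50, 70.00).
triangular portion: A = ½·100·140 = 7000.00, centroid at (118.33, 46.67).
ΣA = 18900.00 mm²
ΣAX̄ = (11900.00)(42.50) + (7000.00)(118.33) = 1334083.33 mm³
ΣAȲ = (11900.00)(70.00) + (7000.00)(46.67) = 1159666.67 mm³
X̄ = 1334083.33 / 18900.00 = 70.59 mm
Ȳ = 1159666.67 / 18900.00 = 61.36 mm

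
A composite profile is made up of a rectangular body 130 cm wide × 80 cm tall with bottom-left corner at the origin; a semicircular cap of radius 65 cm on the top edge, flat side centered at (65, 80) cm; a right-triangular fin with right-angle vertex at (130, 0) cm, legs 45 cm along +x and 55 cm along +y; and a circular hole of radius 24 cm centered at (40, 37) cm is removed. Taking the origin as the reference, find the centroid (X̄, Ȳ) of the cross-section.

Part | A | x̄ᵢ | ȳᵢ | A·x̄ᵢ | A·ȳᵢ
rectangular body | 10400.00 | 65.00 | 40.00 | 676000.00 | 416000.00
semicircular top | 6636.61 | 65.00 | 107.59 | 431379.94 | 714012.49
triangular fin | 1237.50 | 145.00 | 18.33 | 179437.50 | 22687.50
hole | -1809.56 | 40.00 | 37.00 | -72382.29 | -66953.62
Σ | 16464.56 |  |  | 1214435.15 | 1085746.37
X̄ = 1214435.15 / 16464.56 = 73.76 cm
Ȳ = 1085746.37 / 16464.56 = 65.94 cm

X̄ = 73.76 cm, Ȳ = 65.94 cm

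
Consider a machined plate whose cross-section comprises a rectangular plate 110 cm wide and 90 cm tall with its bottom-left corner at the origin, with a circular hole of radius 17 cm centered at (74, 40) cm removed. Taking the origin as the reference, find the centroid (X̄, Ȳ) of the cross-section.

X̄ = 53.08 cm, Ȳ = 45.50 cm

plate: A = 110 × 90 = 9900.00, centroid at (55.00, 45.00).
hole: A = −π·17² = -907.92, centroid at (74.00, 40.00).
ΣA = 8992.08 cm², ΣAX̄ = 477313.90 cm³, ΣAȲ = 409183.19 cm³.
X̄ = 477313.90/8992.08 = 53.08 cm; Ȳ = 409183.19/8992.08 = 45.50 cm.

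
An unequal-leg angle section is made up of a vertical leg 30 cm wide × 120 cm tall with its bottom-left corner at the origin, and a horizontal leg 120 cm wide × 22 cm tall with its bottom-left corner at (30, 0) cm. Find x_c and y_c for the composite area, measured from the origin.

vertical leg: A = 30 × 120 = 3600.00, centroid at (15.00, 60.00).
horizontal leg: A = 120 × 22 = 2640.00, centroid at (90.00, 11.00).
ΣA = 6240.00 cm², ΣAx_c = 291600.00 cm³, ΣAy_c = 245040.00 cm³.
x_c = 291600.00/6240.00 = 46.73 cm; y_c = 245040.00/6240.00 = 39.27 cm.

x_c = 46.73 cm, y_c = 39.27 cm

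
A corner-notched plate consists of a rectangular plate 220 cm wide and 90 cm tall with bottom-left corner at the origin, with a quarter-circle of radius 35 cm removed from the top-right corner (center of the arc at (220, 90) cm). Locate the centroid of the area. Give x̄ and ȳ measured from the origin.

plate: A = 220 × 90 = 19800.00, centroid at (110.00, 45.00).
removed quarter-circle: A = −¼π·35² = -962.11, centroid at (205.15, 75.15).
ΣA = 18837.89 cm²
ΣAx̄ = (19800.00)(110.00) + (-962.11)(205.15) = 1980626.86 cm³
ΣAȳ = (19800.00)(45.00) + (-962.11)(75.15) = 818701.52 cm³
x̄ = 1980626.86 / 18837.89 = 105.14 cm
ȳ = 818701.52 / 18837.89 = 43.46 cm

x̄ = 105.14 cm, ȳ = 43.46 cm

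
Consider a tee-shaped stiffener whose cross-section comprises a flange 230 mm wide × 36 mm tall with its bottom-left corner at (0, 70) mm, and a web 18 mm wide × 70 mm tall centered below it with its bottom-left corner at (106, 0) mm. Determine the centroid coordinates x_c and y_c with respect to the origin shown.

x_c = 115.00 mm, y_c = 81.00 mm

web: A = 18 × 70 = 1260.00, centroid at (115.00, 35.00).
flange: A = 230 × 36 = 8280.00, centroid at (115.00, 88.00).
ΣA = 9540.00 mm²
ΣAx_c = (1260.00)(115.00) + (8280.00)(115.00) = 1097100.00 mm³
ΣAy_c = (1260.00)(35.00) + (8280.00)(88.00) = 772740.00 mm³
x_c = 1097100.00 / 9540.00 = 115.00 mm
y_c = 772740.00 / 9540.00 = 81.00 mm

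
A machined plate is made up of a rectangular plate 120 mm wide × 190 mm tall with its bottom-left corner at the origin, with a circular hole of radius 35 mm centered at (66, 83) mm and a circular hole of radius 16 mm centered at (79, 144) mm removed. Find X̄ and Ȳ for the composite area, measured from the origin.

X̄ = 57.89 mm, Ȳ = 95.37 mm

Part | A | x̄ᵢ | ȳᵢ | A·x̄ᵢ | A·ȳᵢ
plate | 22800.00 | 60.00 | 95.00 | 1368000.00 | 2166000.00
hole 1 | -3848.45 | 66.00 | 83.00 | -253997.77 | -319421.43
hole 2 | -804.25 | 79.00 | 144.00 | -63535.57 | -115811.67
Σ | 18147.30 |  |  | 1050466.66 | 1730766.90
X̄ = 1050466.66 / 18147.30 = 57.89 mm
Ȳ = 1730766.90 / 18147.30 = 95.37 mm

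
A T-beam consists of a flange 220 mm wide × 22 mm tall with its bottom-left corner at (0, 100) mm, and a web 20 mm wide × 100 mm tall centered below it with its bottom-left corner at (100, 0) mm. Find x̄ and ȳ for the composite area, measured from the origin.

x̄ = 110.00 mm, ȳ = 93.16 mm

web: A = 20 × 100 = 2000.00, centroid at (110.00, 50.00).
flange: A = 220 × 22 = 4840.00, centroid at (110.00, 111.00).
ΣA = 6840.00 mm², ΣAx̄ = 752400.00 mm³, ΣAȳ = 637240.00 mm³.
x̄ = 752400.00/6840.00 = 110.00 mm; ȳ = 637240.00/6840.00 = 93.16 mm.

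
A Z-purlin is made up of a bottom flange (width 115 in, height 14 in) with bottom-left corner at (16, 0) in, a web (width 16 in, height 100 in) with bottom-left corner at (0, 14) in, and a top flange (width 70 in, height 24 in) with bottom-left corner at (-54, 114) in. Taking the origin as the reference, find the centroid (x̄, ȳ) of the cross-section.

x̄ = 20.29 in, ȳ = 66.53 in

Part | A | x̄ᵢ | ȳᵢ | A·x̄ᵢ | A·ȳᵢ
bottom flange | 1610.00 | 73.50 | 7.00 | 118335.00 | 11270.00
web | 1600.00 | 8.00 | 64.00 | 12800.00 | 102400.00
top flange | 1680.00 | -19.00 | 126.00 | -31920.00 | 211680.00
Σ | 4890.00 |  |  | 99215.00 | 325350.00
x̄ = 99215.00 / 4890.00 = 20.29 in
ȳ = 325350.00 / 4890.00 = 66.53 in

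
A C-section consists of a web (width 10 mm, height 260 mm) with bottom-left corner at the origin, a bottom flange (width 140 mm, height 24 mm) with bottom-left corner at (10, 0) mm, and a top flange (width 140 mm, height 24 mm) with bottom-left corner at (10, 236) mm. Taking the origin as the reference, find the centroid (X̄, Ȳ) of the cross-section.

X̄ = 59.08 mm, Ȳ = 130.00 mm

web: A = 10 × 260 = 2600.00, centroid at (5.00, 130.00).
bottom flange: A = 140 × 24 = 3360.00, centroid at (80.00, 12.00).
top flange: A = 140 × 24 = 3360.00, centroid at (80.00, 248.00).
ΣA = 9320.00 mm², ΣAX̄ = 550600.00 mm³, ΣAȲ = 1211600.00 mm³.
X̄ = 550600.00/9320.00 = 59.08 mm; Ȳ = 1211600.00/9320.00 = 130.00 mm.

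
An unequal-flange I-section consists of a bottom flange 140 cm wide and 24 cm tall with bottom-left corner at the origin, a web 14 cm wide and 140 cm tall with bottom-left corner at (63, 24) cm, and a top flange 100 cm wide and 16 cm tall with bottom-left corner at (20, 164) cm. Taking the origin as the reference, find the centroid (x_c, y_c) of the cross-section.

x_c = 70.00 cm, y_c = 72.22 cm

Part | A | x̄ᵢ | ȳᵢ | A·x̄ᵢ | A·ȳᵢ
bottom flange | 3360.00 | 70.00 | 12.00 | 235200.00 | 40320.00
web | 1960.00 | 70.00 | 94.00 | 137200.00 | 184240.00
top flange | 1600.00 | 70.00 | 172.00 | 112000.00 | 275200.00
Σ | 6920.00 |  |  | 484400.00 | 499760.00
x_c = 484400.00 / 6920.00 = 70.00 cm
y_c = 499760.00 / 6920.00 = 72.22 cm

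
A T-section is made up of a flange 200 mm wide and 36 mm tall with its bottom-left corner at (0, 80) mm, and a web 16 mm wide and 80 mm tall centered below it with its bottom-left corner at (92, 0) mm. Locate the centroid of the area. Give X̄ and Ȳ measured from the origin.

X̄ = 100.00 mm, Ȳ = 89.25 mm

Part | A | x̄ᵢ | ȳᵢ | A·x̄ᵢ | A·ȳᵢ
web | 1280.00 | 100.00 | 40.00 | 128000.00 | 51200.00
flange | 7200.00 | 100.00 | 98.00 | 720000.00 | 705600.00
Σ | 8480.00 |  |  | 848000.00 | 756800.00
X̄ = 848000.00 / 8480.00 = 100.00 mm
Ȳ = 756800.00 / 8480.00 = 89.25 mm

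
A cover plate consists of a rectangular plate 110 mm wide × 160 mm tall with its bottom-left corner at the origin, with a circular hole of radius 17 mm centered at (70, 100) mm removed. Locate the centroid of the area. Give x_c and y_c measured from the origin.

x_c = 54.18 mm, y_c = 78.91 mm

plate: A = 110 × 160 = 17600.00, centroid at (55.00, 80.00).
hole: A = −π·17² = -907.92, centroid at (70.00, 100.00).
ΣA = 16692.08 mm², ΣAx_c = 904445.58 mm³, ΣAy_c = 1317207.97 mm³.
x_c = 904445.58/16692.08 = 54.18 mm; y_c = 1317207.97/16692.08 = 78.91 mm.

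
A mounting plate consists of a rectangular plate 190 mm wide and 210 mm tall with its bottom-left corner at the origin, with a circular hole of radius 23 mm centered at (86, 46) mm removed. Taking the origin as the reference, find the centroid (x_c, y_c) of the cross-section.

plate: A = 190 × 210 = 39900.00, centroid at (95.00, 105.00).
hole: A = −π·23² = -1661.90, centroid at (86.00, 46.00).
ΣA = 38238.10 mm², ΣAx_c = 3647576.38 mm³, ΣAy_c = 4113052.48 mm³.
x_c = 3647576.38/38238.10 = 95.39 mm; y_c = 4113052.48/38238.10 = 107.56 mm.

x_c = 95.39 mm, y_c = 107.56 mm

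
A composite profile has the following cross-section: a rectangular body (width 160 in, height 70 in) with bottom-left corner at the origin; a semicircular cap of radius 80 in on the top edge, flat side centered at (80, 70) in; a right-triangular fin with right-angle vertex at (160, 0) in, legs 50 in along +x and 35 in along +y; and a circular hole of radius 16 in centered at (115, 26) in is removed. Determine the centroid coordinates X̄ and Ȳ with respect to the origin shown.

rectangular body: A = 160 × 70 = 11200.00, centroid at (80.00, 35.00).
semicircular top: A = ½π·80² = 10053.10, centroid at (80.00, 103.95).
triangular fin: A = ½·50·35 = 875.00, centroid at (176.67, 11.67).
hole: A = −π·16² = -804.25, centroid at (115.00, 26.00).
ΣA = 21323.85 in²
ΣAX̄ = (11200.00)(80.00) + (10053.10)(80.00) + (875.00)(176.67) + (-804.25)(115.00) = 1762342.56 in³
ΣAȲ = (11200.00)(35.00) + (10053.10)(103.95) + (875.00)(11.67) + (-804.25)(26.00) = 1426347.98 in³
X̄ = 1762342.56 / 21323.85 = 82.65 in
Ȳ = 1426347.98 / 21323.85 = 66.89 in

X̄ = 82.65 in, Ȳ = 66.89 in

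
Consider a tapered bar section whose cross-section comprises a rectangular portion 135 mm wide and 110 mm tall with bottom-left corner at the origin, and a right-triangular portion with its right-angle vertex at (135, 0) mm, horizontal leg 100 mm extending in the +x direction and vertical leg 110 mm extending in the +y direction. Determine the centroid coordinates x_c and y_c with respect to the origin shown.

x_c = 94.75 mm, y_c = 50.05 mm

rectangular portion: A = 135 × 110 = 14850.00, centroid at (67.50, 55.00).
triangular portion: A = ½·100·110 = 5500.00, centroid at (168.33, 36.67).
ΣA = 20350.00 mm²
ΣAx_c = (14850.00)(67.50) + (5500.00)(168.33) = 1928208.33 mm³
ΣAy_c = (14850.00)(55.00) + (5500.00)(36.67) = 1018416.67 mm³
x_c = 1928208.33 / 20350.00 = 94.75 mm
y_c = 1018416.67 / 20350.00 = 50.05 mm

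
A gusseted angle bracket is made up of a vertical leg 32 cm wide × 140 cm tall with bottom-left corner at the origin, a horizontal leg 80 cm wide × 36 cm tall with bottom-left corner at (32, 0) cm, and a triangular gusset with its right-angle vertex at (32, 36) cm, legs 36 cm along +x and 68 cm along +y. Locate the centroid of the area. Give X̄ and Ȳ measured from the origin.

Part | A | x̄ᵢ | ȳᵢ | A·x̄ᵢ | A·ȳᵢ
vertical leg | 4480.00 | 16.00 | 70.00 | 71680.00 | 313600.00
horizontal leg | 2880.00 | 72.00 | 18.00 | 207360.00 | 51840.00
gusset | 1224.00 | 44.00 | 58.67 | 53856.00 | 71808.00
Σ | 8584.00 |  |  | 332896.00 | 437248.00
X̄ = 332896.00 / 8584.00 = 38.78 cm
Ȳ = 437248.00 / 8584.00 = 50.94 cm

X̄ = 38.78 cm, Ȳ = 50.94 cm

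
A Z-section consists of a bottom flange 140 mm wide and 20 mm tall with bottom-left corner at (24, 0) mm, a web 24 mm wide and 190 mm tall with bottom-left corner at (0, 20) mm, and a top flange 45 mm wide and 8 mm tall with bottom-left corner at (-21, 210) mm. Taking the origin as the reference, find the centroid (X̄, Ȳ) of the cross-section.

Part | A | x̄ᵢ | ȳᵢ | A·x̄ᵢ | A·ȳᵢ
bottom flange | 2800.00 | 94.00 | 10.00 | 263200.00 | 28000.00
web | 4560.00 | 12.00 | 115.00 | 54720.00 | 524400.00
top flange | 360.00 | 1.50 | 214.00 | 540.00 | 77040.00
Σ | 7720.00 |  |  | 318460.00 | 629440.00
X̄ = 318460.00 / 7720.00 = 41.25 mm
Ȳ = 629440.00 / 7720.00 = 81.53 mm

X̄ = 41.25 mm, Ȳ = 81.53 mm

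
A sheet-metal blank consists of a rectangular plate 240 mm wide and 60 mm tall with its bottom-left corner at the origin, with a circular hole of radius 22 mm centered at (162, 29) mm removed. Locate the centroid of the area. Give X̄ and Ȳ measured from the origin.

plate: A = 240 × 60 = 14400.00, centroid at (120.00, 30.00).
hole: A = −π·22² = -1520.53, centroid at (162.00, 29.00).
ΣA = 12879.47 mm², ΣAX̄ = 1481674.00 mm³, ΣAȲ = 387904.61 mm³.
X̄ = 1481674.00/12879.47 = 115.04 mm; Ȳ = 387904.61/12879.47 = 30.12 mm.

X̄ = 115.04 mm, Ȳ = 30.12 mm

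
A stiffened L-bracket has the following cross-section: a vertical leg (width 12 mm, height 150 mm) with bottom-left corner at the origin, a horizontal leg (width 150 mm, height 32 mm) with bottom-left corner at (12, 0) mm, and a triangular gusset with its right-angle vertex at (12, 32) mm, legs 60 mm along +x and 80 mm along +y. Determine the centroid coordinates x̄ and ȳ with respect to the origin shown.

x̄ = 56.13 mm, ȳ = 39.18 mm

vertical leg: A = 12 × 150 = 1800.00, centroid at (6.00, 75.00).
horizontal leg: A = 150 × 32 = 4800.00, centroid at (87.00, 16.00).
gusset: A = ½·60·80 = 2400.00, centroid at (32.00, 58.67).
ΣA = 9000.00 mm²
ΣAx̄ = (1800.00)(6.00) + (4800.00)(87.00) + (2400.00)(32.00) = 505200.00 mm³
ΣAȳ = (1800.00)(75.00) + (4800.00)(16.00) + (2400.00)(58.67) = 352600.00 mm³
x̄ = 505200.00 / 9000.00 = 56.13 mm
ȳ = 352600.00 / 9000.00 = 39.18 mm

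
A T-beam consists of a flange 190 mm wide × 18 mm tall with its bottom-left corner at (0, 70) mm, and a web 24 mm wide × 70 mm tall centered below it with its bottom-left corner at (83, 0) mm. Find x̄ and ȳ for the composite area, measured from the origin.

Part | A | x̄ᵢ | ȳᵢ | A·x̄ᵢ | A·ȳᵢ
web | 1680.00 | 95.00 | 35.00 | 159600.00 | 58800.00
flange | 3420.00 | 95.00 | 79.00 | 324900.00 | 270180.00
Σ | 5100.00 |  |  | 484500.00 | 328980.00
x̄ = 484500.00 / 5100.00 = 95.00 mm
ȳ = 328980.00 / 5100.00 = 64.51 mm

x̄ = 95.00 mm, ȳ = 64.51 mm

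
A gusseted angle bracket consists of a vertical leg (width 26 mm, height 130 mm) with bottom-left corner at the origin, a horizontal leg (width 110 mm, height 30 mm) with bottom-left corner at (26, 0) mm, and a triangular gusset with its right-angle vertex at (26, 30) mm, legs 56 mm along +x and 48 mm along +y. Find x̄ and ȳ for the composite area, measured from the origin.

vertical leg: A = 26 × 130 = 3380.00, centroid at (13.00, 65.00).
horizontal leg: A = 110 × 30 = 3300.00, centroid at (81.00, 15.00).
gusset: A = ½·56·48 = 1344.00, centroid at (44.67, 46.00).
ΣA = 8024.00 mm²
ΣAx̄ = (3380.00)(13.00) + (3300.00)(81.00) + (1344.00)(44.67) = 371272.00 mm³
ΣAȳ = (3380.00)(65.00) + (3300.00)(15.00) + (1344.00)(46.00) = 331024.00 mm³
x̄ = 371272.00 / 8024.00 = 46.27 mm
ȳ = 331024.00 / 8024.00 = 41.25 mm

x̄ = 46.27 mm, ȳ = 41.25 mm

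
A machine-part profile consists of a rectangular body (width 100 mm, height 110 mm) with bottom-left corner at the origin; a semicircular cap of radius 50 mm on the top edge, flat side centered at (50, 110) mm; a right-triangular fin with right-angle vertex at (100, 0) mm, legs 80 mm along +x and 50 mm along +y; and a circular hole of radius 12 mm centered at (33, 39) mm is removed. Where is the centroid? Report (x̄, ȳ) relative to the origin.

rectangular body: A = 100 × 110 = 11000.00, centroid at (50.00, 55.00).
semicircular top: A = ½π·50² = 3926.99, centroid at (50.00, 131.22).
triangular fin: A = ½·80·50 = 2000.00, centroid at (126.67, 16.67).
hole: A = −π·12² = -452.39, centroid at (33.00, 39.00).
ΣA = 16474.60 mm², ΣAx̄ = 984754.03 mm³, ΣAȳ = 1135992.47 mm³.
x̄ = 984754.03/16474.60 = 59.77 mm; ȳ = 1135992.47/16474.60 = 68.95 mm.

x̄ = 59.77 mm, ȳ = 68.95 mm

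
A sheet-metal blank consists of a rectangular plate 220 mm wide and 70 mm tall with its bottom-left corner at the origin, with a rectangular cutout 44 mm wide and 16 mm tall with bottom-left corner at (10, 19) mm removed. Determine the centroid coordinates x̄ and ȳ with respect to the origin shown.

x̄ = 113.74 mm, ȳ = 35.38 mm

plate: A = 220 × 70 = 15400.00, centroid at (110.00, 35.00).
hole: A = −(44 × 16) = -704.00, centroid at (32.00, 27.00).
ΣA = 14696.00 mm², ΣAx̄ = 1671472.00 mm³, ΣAȳ = 519992.00 mm³.
x̄ = 1671472.00/14696.00 = 113.74 mm; ȳ = 519992.00/14696.00 = 35.38 mm.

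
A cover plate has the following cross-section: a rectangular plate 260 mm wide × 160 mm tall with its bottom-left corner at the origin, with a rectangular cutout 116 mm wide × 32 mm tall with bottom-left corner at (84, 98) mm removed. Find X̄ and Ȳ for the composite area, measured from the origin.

plate: A = 260 × 160 = 41600.00, centroid at (130.00, 80.00).
hole: A = −(116 × 32) = -3712.00, centroid at (142.00, 114.00).
ΣA = 37888.00 mm²
ΣAX̄ = (41600.00)(130.00) + (-3712.00)(142.00) = 4880896.00 mm³
ΣAȲ = (41600.00)(80.00) + (-3712.00)(114.00) = 2904832.00 mm³
X̄ = 4880896.00 / 37888.00 = 128.82 mm
Ȳ = 2904832.00 / 37888.00 = 76.67 mm

X̄ = 128.82 mm, Ȳ = 76.67 mm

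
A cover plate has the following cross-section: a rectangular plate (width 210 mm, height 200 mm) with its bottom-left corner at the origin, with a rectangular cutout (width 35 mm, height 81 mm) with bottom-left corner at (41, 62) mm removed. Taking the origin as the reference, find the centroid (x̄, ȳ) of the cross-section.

Part | A | x̄ᵢ | ȳᵢ | A·x̄ᵢ | A·ȳᵢ
plate | 42000.00 | 105.00 | 100.00 | 4410000.00 | 4200000.00
hole | -2835.00 | 58.50 | 102.50 | -165847.50 | -290587.50
Σ | 39165.00 |  |  | 4244152.50 | 3909412.50
x̄ = 4244152.50 / 39165.00 = 108.37 mm
ȳ = 3909412.50 / 39165.00 = 99.82 mm

x̄ = 108.37 mm, ȳ = 99.82 mm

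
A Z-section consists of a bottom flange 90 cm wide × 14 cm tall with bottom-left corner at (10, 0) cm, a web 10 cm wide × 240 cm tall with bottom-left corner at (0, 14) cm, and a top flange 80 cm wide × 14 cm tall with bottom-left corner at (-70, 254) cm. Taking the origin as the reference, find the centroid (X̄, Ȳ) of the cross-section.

X̄ = 9.98 cm, Ȳ = 130.28 cm

bottom flange: A = 90 × 14 = 1260.00, centroid at (55.00, 7.00).
web: A = 10 × 240 = 2400.00, centroid at (5.00, 134.00).
top flange: A = 80 × 14 = 1120.00, centroid at (-30.00, 261.00).
ΣA = 4780.00 cm², ΣAX̄ = 47700.00 cm³, ΣAȲ = 622740.00 cm³.
X̄ = 47700.00/4780.00 = 9.98 cm; Ȳ = 622740.00/4780.00 = 130.28 cm.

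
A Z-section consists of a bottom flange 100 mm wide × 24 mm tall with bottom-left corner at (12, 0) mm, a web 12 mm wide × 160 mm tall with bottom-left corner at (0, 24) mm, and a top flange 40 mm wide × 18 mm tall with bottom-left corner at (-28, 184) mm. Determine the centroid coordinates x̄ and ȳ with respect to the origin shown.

bottom flange: A = 100 × 24 = 2400.00, centroid at (62.00, 12.00).
web: A = 12 × 160 = 1920.00, centroid at (6.00, 104.00).
top flange: A = 40 × 18 = 720.00, centroid at (-8.00, 193.00).
ΣA = 5040.00 mm², ΣAx̄ = 154560.00 mm³, ΣAȳ = 367440.00 mm³.
x̄ = 154560.00/5040.00 = 30.67 mm; ȳ = 367440.00/5040.00 = 72.90 mm.

x̄ = 30.67 mm, ȳ = 72.90 mm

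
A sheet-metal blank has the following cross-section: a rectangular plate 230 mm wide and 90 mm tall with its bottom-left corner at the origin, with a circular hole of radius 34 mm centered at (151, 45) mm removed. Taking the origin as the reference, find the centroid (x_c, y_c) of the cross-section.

plate: A = 230 × 90 = 20700.00, centroid at (115.00, 45.00).
hole: A = −π·34² = -3631.68, centroid at (151.00, 45.00).
ΣA = 17068.32 mm², ΣAx_c = 1832116.15 mm³, ΣAy_c = 768074.35 mm³.
x_c = 1832116.15/17068.32 = 107.34 mm; y_c = 768074.35/17068.32 = 45.00 mm.

x_c = 107.34 mm, y_c = 45.00 mm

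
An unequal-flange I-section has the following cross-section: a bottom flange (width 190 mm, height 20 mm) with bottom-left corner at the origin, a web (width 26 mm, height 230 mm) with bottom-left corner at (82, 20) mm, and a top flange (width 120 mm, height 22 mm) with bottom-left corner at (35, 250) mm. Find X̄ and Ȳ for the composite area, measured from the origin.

X̄ = 95.00 mm, Ȳ = 123.54 mm

bottom flange: A = 190 × 20 = 3800.00, centroid at (95.00, 10.00).
web: A = 26 × 230 = 5980.00, centroid at (95.00, 135.00).
top flange: A = 120 × 22 = 2640.00, centroid at (95.00, 261.00).
ΣA = 12420.00 mm²
ΣAX̄ = (3800.00)(95.00) + (5980.00)(95.00) + (2640.00)(95.00) = 1179900.00 mm³
ΣAȲ = (3800.00)(10.00) + (5980.00)(135.00) + (2640.00)(261.00) = 1534340.00 mm³
X̄ = 1179900.00 / 12420.00 = 95.00 mm
Ȳ = 1534340.00 / 12420.00 = 123.54 mm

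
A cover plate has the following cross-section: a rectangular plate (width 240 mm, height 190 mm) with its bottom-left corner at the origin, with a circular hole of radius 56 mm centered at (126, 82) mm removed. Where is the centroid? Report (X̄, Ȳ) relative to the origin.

Part | A | x̄ᵢ | ȳᵢ | A·x̄ᵢ | A·ȳᵢ
plate | 45600.00 | 120.00 | 95.00 | 5472000.00 | 4332000.00
hole | -9852.03 | 126.00 | 82.00 | -1241356.35 | -807866.83
Σ | 35747.97 |  |  | 4230643.65 | 3524133.17
X̄ = 4230643.65 / 35747.97 = 118.35 mm
Ȳ = 3524133.17 / 35747.97 = 98.58 mm

X̄ = 118.35 mm, Ȳ = 98.58 mm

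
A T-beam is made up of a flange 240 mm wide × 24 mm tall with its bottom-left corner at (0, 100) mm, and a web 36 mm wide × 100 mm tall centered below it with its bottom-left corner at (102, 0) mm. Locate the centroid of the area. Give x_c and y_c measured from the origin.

x_c = 120.00 mm, y_c = 88.15 mm

web: A = 36 × 100 = 3600.00, centroid at (120.00, 50.00).
flange: A = 240 × 24 = 5760.00, centroid at (120.00, 112.00).
ΣA = 9360.00 mm², ΣAx_c = 1123200.00 mm³, ΣAy_c = 825120.00 mm³.
x_c = 1123200.00/9360.00 = 120.00 mm; y_c = 825120.00/9360.00 = 88.15 mm.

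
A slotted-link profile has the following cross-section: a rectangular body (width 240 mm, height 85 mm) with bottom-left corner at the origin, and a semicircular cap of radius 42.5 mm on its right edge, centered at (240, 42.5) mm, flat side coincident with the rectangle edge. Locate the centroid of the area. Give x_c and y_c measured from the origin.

x_c = 136.85 mm, y_c = 42.50 mm

Part | A | x̄ᵢ | ȳᵢ | A·x̄ᵢ | A·ȳᵢ
rectangular body | 20400.00 | 120.00 | 42.50 | 2448000.00 | 867000.00
semicircular end | 2837.25 | 258.04 | 42.50 | 732117.29 | 120583.16
Σ | 23237.25 |  |  | 3180117.29 | 987583.16
x_c = 3180117.29 / 23237.25 = 136.85 mm
y_c = 987583.16 / 23237.25 = 42.50 mm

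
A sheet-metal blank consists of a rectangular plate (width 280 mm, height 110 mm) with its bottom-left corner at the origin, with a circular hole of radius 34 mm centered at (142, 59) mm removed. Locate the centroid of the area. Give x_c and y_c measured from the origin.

x_c = 139.73 mm, y_c = 54.47 mm

Part | A | x̄ᵢ | ȳᵢ | A·x̄ᵢ | A·ȳᵢ
plate | 30800.00 | 140.00 | 55.00 | 4312000.00 | 1694000.00
hole | -3631.68 | 142.00 | 59.00 | -515698.72 | -214269.19
Σ | 27168.32 |  |  | 3796301.28 | 1479730.81
x_c = 3796301.28 / 27168.32 = 139.73 mm
y_c = 1479730.81 / 27168.32 = 54.47 mm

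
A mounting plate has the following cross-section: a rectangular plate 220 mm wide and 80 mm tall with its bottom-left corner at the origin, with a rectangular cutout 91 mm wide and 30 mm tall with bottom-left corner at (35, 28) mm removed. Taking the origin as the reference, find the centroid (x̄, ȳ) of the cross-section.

Part | A | x̄ᵢ | ȳᵢ | A·x̄ᵢ | A·ȳᵢ
plate | 17600.00 | 110.00 | 40.00 | 1936000.00 | 704000.00
hole | -2730.00 | 80.50 | 43.00 | -219765.00 | -117390.00
Σ | 14870.00 |  |  | 1716235.00 | 586610.00
x̄ = 1716235.00 / 14870.00 = 115.42 mm
ȳ = 586610.00 / 14870.00 = 39.45 mm

x̄ = 115.42 mm, ȳ = 39.45 mm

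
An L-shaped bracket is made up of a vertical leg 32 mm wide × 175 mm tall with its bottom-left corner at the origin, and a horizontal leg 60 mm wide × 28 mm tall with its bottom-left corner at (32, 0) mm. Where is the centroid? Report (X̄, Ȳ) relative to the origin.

X̄ = 26.62 mm, Ȳ = 70.54 mm

vertical leg: A = 32 × 175 = 5600.00, centroid at (16.00, 87.50).
horizontal leg: A = 60 × 28 = 1680.00, centroid at (62.00, 14.00).
ΣA = 7280.00 mm²
ΣAX̄ = (5600.00)(16.00) + (1680.00)(62.00) = 193760.00 mm³
ΣAȲ = (5600.00)(87.50) + (1680.00)(14.00) = 513520.00 mm³
X̄ = 193760.00 / 7280.00 = 26.62 mm
Ȳ = 513520.00 / 7280.00 = 70.54 mm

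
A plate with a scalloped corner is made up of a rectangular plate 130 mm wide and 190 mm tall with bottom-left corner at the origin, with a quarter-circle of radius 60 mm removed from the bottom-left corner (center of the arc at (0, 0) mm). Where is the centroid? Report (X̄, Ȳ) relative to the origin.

plate: A = 130 × 190 = 24700.00, centroid at (65.00, 95.00).
removed quarter-circle: A = −¼π·60² = -2827.43, centroid at (25.46, 25.46).
ΣA = 21872.57 mm², ΣAX̄ = 1533500.00 mm³, ΣAȲ = 2274500.00 mm³.
X̄ = 1533500.00/21872.57 = 70.11 mm; Ȳ = 2274500.00/21872.57 = 103.99 mm.

X̄ = 70.11 mm, Ȳ = 103.99 mm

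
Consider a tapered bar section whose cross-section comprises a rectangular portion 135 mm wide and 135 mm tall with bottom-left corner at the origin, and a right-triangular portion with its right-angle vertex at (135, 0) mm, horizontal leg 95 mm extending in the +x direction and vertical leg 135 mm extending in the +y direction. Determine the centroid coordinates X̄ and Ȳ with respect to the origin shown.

Part | A | x̄ᵢ | ȳᵢ | A·x̄ᵢ | A·ȳᵢ
rectangular portion | 18225.00 | 67.50 | 67.50 | 1230187.50 | 1230187.50
triangular portion | 6412.50 | 166.67 | 45.00 | 1068750.00 | 288562.50
Σ | 24637.50 |  |  | 2298937.50 | 1518750.00
X̄ = 2298937.50 / 24637.50 = 93.31 mm
Ȳ = 1518750.00 / 24637.50 = 61.64 mm

X̄ = 93.31 mm, Ȳ = 61.64 mm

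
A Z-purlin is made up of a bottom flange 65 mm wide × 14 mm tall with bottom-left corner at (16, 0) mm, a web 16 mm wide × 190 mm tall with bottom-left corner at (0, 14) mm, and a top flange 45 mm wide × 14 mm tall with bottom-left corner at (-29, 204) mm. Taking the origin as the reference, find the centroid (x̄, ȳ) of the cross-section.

x̄ = 14.05 mm, ȳ = 102.76 mm

bottom flange: A = 65 × 14 = 910.00, centroid at (48.50, 7.00).
web: A = 16 × 190 = 3040.00, centroid at (8.00, 109.00).
top flange: A = 45 × 14 = 630.00, centroid at (-6.50, 211.00).
ΣA = 4580.00 mm²
ΣAx̄ = (910.00)(48.50) + (3040.00)(8.00) + (630.00)(-6.50) = 64360.00 mm³
ΣAȳ = (910.00)(7.00) + (3040.00)(109.00) + (630.00)(211.00) = 470660.00 mm³
x̄ = 64360.00 / 4580.00 = 14.05 mm
ȳ = 470660.00 / 4580.00 = 102.76 mm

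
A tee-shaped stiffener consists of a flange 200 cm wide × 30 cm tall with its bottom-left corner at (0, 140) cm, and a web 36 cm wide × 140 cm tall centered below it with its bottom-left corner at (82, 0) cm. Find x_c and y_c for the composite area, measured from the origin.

x_c = 100.00 cm, y_c = 116.20 cm

web: A = 36 × 140 = 5040.00, centroid at (100.00, 70.00).
flange: A = 200 × 30 = 6000.00, centroid at (100.00, 155.00).
ΣA = 11040.00 cm², ΣAx_c = 1104000.00 cm³, ΣAy_c = 1282800.00 cm³.
x_c = 1104000.00/11040.00 = 100.00 cm; y_c = 1282800.00/11040.00 = 116.20 cm.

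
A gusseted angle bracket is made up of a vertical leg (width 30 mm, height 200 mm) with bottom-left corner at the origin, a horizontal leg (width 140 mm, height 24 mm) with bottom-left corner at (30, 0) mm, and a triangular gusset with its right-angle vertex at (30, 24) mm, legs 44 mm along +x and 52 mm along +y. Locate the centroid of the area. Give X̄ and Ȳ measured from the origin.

vertical leg: A = 30 × 200 = 6000.00, centroid at (15.00, 100.00).
horizontal leg: A = 140 × 24 = 3360.00, centroid at (100.00, 12.00).
gusset: A = ½·44·52 = 1144.00, centroid at (44.67, 41.33).
ΣA = 10504.00 mm²
ΣAX̄ = (6000.00)(15.00) + (3360.00)(100.00) + (1144.00)(44.67) = 477098.67 mm³
ΣAȲ = (6000.00)(100.00) + (3360.00)(12.00) + (1144.00)(41.33) = 687605.33 mm³
X̄ = 477098.67 / 10504.00 = 45.42 mm
Ȳ = 687605.33 / 10504.00 = 65.46 mm

X̄ = 45.42 mm, Ȳ = 65.46 mm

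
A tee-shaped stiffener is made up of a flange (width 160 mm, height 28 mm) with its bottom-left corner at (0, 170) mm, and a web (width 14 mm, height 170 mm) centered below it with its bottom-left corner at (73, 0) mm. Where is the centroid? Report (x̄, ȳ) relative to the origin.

web: A = 14 × 170 = 2380.00, centroid at (80.00, 85.00).
flange: A = 160 × 28 = 4480.00, centroid at (80.00, 184.00).
ΣA = 6860.00 mm², ΣAx̄ = 548800.00 mm³, ΣAȳ = 1026620.00 mm³.
x̄ = 548800.00/6860.00 = 80.00 mm; ȳ = 1026620.00/6860.00 = 149.65 mm.

x̄ = 80.00 mm, ȳ = 149.65 mm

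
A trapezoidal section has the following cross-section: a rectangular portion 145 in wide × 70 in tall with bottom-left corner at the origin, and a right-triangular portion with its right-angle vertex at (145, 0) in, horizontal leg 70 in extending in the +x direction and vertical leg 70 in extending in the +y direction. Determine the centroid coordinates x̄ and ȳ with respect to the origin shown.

Part | A | x̄ᵢ | ȳᵢ | A·x̄ᵢ | A·ȳᵢ
rectangular portion | 10150.00 | 72.50 | 35.00 | 735875.00 | 355250.00
triangular portion | 2450.00 | 168.33 | 23.33 | 412416.67 | 57166.67
Σ | 12600.00 |  |  | 1148291.67 | 412416.67
x̄ = 1148291.67 / 12600.00 = 91.13 in
ȳ = 412416.67 / 12600.00 = 32.73 in

x̄ = 91.13 in, ȳ = 32.73 in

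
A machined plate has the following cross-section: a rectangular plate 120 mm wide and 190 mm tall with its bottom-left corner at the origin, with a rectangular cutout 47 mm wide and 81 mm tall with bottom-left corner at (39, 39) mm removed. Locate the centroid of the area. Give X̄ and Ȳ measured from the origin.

Part | A | x̄ᵢ | ȳᵢ | A·x̄ᵢ | A·ȳᵢ
plate | 22800.00 | 60.00 | 95.00 | 1368000.00 | 2166000.00
hole | -3807.00 | 62.50 | 79.50 | -237937.50 | -302656.50
Σ | 18993.00 |  |  | 1130062.50 | 1863343.50
X̄ = 1130062.50 / 18993.00 = 59.50 mm
Ȳ = 1863343.50 / 18993.00 = 98.11 mm

X̄ = 59.50 mm, Ȳ = 98.11 mm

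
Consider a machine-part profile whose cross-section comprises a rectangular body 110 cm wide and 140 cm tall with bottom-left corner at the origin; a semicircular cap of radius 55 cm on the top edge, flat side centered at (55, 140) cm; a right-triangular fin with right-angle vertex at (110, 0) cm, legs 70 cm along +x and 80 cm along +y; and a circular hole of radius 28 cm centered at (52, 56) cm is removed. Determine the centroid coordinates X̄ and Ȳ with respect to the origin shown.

X̄ = 66.07 cm, Ȳ = 87.41 cm

Part | A | x̄ᵢ | ȳᵢ | A·x̄ᵢ | A·ȳᵢ
rectangular body | 15400.00 | 55.00 | 70.00 | 847000.00 | 1078000.00
semicircular top | 4751.66 | 55.00 | 163.34 | 261341.24 | 776148.91
triangular fin | 2800.00 | 133.33 | 26.67 | 373333.33 | 74666.67
hole | -2463.01 | 52.00 | 56.00 | -128076.45 | -137928.48
Σ | 20488.65 |  |  | 1353598.12 | 1790887.09
X̄ = 1353598.12 / 20488.65 = 66.07 cm
Ȳ = 1790887.09 / 20488.65 = 87.41 cm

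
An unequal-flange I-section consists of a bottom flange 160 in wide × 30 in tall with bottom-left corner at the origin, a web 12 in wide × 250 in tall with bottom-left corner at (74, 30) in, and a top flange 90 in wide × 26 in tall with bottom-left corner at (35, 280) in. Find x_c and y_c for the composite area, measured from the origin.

x_c = 80.00 in, y_c = 120.57 in

bottom flange: A = 160 × 30 = 4800.00, centroid at (80.00, 15.00).
web: A = 12 × 250 = 3000.00, centroid at (80.00, 155.00).
top flange: A = 90 × 26 = 2340.00, centroid at (80.00, 293.00).
ΣA = 10140.00 in²
ΣAx_c = (4800.00)(80.00) + (3000.00)(80.00) + (2340.00)(80.00) = 811200.00 in³
ΣAy_c = (4800.00)(15.00) + (3000.00)(155.00) + (2340.00)(293.00) = 1222620.00 in³
x_c = 811200.00 / 10140.00 = 80.00 in
y_c = 1222620.00 / 10140.00 = 120.57 in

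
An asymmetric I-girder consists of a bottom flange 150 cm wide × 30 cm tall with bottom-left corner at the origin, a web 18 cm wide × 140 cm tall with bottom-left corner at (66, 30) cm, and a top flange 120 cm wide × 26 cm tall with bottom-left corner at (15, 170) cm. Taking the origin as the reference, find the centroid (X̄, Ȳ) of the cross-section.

X̄ = 75.00 cm, Ȳ = 87.82 cm

bottom flange: A = 150 × 30 = 4500.00, centroid at (75.00, 15.00).
web: A = 18 × 140 = 2520.00, centroid at (75.00, 100.00).
top flange: A = 120 × 26 = 3120.00, centroid at (75.00, 183.00).
ΣA = 10140.00 cm²
ΣAX̄ = (4500.00)(75.00) + (2520.00)(75.00) + (3120.00)(75.00) = 760500.00 cm³
ΣAȲ = (4500.00)(15.00) + (2520.00)(100.00) + (3120.00)(183.00) = 890460.00 cm³
X̄ = 760500.00 / 10140.00 = 75.00 cm
Ȳ = 890460.00 / 10140.00 = 87.82 cm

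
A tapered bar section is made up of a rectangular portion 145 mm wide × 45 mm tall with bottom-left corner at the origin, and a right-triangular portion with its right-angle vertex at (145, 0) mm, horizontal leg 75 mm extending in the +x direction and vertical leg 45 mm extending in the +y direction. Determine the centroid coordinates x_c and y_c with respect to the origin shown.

x_c = 92.53 mm, y_c = 20.96 mm

rectangular portion: A = 145 × 45 = 6525.00, centroid at (72.50, 22.50).
triangular portion: A = ½·75·45 = 1687.50, centroid at (170.00, 15.00).
ΣA = 8212.50 mm²
ΣAx_c = (6525.00)(72.50) + (1687.50)(170.00) = 759937.50 mm³
ΣAy_c = (6525.00)(22.50) + (1687.50)(15.00) = 172125.00 mm³
x_c = 759937.50 / 8212.50 = 92.53 mm
y_c = 172125.00 / 8212.50 = 20.96 mm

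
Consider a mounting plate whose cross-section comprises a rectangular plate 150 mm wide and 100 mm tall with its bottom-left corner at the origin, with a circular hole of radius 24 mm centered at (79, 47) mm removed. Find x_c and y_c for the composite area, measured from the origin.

plate: A = 150 × 100 = 15000.00, centroid at (75.00, 50.00).
hole: A = −π·24² = -1809.56, centroid at (79.00, 47.00).
ΣA = 13190.44 mm², ΣAx_c = 982044.97 mm³, ΣAy_c = 664950.80 mm³.
x_c = 982044.97/13190.44 = 74.45 mm; y_c = 664950.80/13190.44 = 50.41 mm.

x_c = 74.45 mm, y_c = 50.41 mm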